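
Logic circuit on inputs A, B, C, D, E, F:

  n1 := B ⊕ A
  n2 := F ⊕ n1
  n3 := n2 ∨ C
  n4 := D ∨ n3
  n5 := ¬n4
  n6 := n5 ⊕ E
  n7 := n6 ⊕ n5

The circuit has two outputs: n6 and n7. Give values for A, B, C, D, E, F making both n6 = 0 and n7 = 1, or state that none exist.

Check with A=1 B=0 C=0 D=0 E=1 F=1:
n1 = B ⊕ A = 0 ⊕ 1 = 1
n2 = F ⊕ n1 = 1 ⊕ 1 = 0
n3 = n2 ∨ C = 0 ∨ 0 = 0
n4 = D ∨ n3 = 0 ∨ 0 = 0
n5 = ¬n4 = ¬0 = 1
n6 = n5 ⊕ E = 1 ⊕ 1 = 0
n7 = n6 ⊕ n5 = 0 ⊕ 1 = 1
So n6 = 0 and n7 = 1.

A=1 B=0 C=0 D=0 E=1 F=1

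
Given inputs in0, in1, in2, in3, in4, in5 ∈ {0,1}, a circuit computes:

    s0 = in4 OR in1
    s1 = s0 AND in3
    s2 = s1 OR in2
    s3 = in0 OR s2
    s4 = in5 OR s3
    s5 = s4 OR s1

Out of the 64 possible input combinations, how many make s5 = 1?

s5 = s4 OR s1 must be 1, so at least one of s4, s1 is 1.
Enumerating the 64 input combinations, 59 give s5 = 1 and 5 give s5 = 0.

59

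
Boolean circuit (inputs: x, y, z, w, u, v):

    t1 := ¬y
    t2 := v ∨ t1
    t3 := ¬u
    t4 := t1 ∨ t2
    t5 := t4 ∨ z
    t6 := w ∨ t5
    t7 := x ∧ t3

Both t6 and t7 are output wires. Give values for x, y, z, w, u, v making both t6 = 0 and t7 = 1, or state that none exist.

Check with x=1, y=1, z=0, w=0, u=0, v=0:
t1 = ¬y = ¬1 = 0
t2 = v ∨ t1 = 0 ∨ 0 = 0
t3 = ¬u = ¬0 = 1
t4 = t1 ∨ t2 = 0 ∨ 0 = 0
t5 = t4 ∨ z = 0 ∨ 0 = 0
t6 = w ∨ t5 = 0 ∨ 0 = 0
t7 = x ∧ t3 = 1 ∧ 1 = 1
So t6 = 0 and t7 = 1.

x=1, y=1, z=0, w=0, u=0, v=0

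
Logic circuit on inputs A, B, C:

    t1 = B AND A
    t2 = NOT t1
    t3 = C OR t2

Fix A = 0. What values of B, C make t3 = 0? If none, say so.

With A = 0 fixed, none of the 4 settings of B, C give t3 = 0.
For example, with B=1, C=0:
t1 = B AND A = 1 AND 0 = 0
t2 = NOT t1 = NOT 0 = 1
t3 = C OR t2 = 0 OR 1 = 1
giving t3 = 1 ≠ 0.

no solution exists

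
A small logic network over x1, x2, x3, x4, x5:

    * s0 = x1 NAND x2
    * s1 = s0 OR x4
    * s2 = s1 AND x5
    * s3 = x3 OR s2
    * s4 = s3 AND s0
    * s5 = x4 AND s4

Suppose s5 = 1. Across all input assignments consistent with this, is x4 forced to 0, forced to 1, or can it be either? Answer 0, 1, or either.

1

s5 = x4 AND s4 must be 1, so both x4 = 1 and s4 = 1.
Every assignment with s5 = 1 has x4 = 1; there are 9 such assignment(s).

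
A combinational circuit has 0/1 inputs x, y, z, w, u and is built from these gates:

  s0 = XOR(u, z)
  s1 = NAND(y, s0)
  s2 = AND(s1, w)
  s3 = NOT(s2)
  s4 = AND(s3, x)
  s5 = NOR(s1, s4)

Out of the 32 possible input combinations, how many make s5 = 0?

s5 = NOR(s1, s4) must be 0, so at least one of s1, s4 is 1.
Enumerating the 32 input combinations, 28 give s5 = 0 and 4 give s5 = 1.

28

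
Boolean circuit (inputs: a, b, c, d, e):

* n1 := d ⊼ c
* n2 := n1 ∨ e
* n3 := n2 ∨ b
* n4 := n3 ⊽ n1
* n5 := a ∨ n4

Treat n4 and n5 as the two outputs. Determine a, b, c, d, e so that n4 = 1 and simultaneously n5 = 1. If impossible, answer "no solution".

a=0 b=0 c=1 d=1 e=0

Check with a=0 b=0 c=1 d=1 e=0:
n1 = d ⊼ c = 1 ⊼ 1 = 0
n2 = n1 ∨ e = 0 ∨ 0 = 0
n3 = n2 ∨ b = 0 ∨ 0 = 0
n4 = n3 ⊽ n1 = 0 ⊽ 0 = 1
n5 = a ∨ n4 = 0 ∨ 1 = 1
So n4 = 1 and n5 = 1.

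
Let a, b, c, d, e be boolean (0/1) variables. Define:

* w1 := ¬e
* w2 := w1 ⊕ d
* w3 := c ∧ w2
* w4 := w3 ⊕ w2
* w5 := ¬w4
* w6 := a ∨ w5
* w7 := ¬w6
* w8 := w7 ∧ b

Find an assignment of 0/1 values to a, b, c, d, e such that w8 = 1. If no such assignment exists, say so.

Check with a=0 b=1 c=0 d=1 e=1:
w1 = ¬e = ¬1 = 0
w2 = w1 ⊕ d = 0 ⊕ 1 = 1
w3 = c ∧ w2 = 0 ∧ 1 = 0
w4 = w3 ⊕ w2 = 0 ⊕ 1 = 1
w5 = ¬w4 = ¬1 = 0
w6 = a ∨ w5 = 0 ∨ 0 = 0
w7 = ¬w6 = ¬0 = 1
w8 = w7 ∧ b = 1 ∧ 1 = 1
So w8 = 1 as required.

a=0 b=1 c=0 d=1 e=1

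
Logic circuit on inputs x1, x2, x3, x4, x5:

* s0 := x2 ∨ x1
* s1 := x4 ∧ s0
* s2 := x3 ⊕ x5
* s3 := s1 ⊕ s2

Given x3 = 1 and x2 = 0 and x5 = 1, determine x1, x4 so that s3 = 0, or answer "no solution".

s3 = s1 ⊕ s2 must be 0, so s1 and s2 are equal.
Check with x3 = 1 and x2 = 0 and x5 = 1 and x1=0, x4=0:
s0 = x2 ∨ x1 = 0 ∨ 0 = 0
s1 = x4 ∧ s0 = 0 ∧ 0 = 0
s2 = x3 ⊕ x5 = 1 ⊕ 1 = 0
s3 = s1 ⊕ s2 = 0 ⊕ 0 = 0
So s3 = 0.

x1=0, x4=0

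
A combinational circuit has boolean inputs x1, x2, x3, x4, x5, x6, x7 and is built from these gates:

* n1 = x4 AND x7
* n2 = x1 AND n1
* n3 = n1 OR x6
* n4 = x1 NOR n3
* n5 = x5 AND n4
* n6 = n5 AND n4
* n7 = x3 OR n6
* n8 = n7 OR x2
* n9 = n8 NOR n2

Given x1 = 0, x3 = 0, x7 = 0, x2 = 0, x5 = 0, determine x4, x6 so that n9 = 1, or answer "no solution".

x4=0, x6=0

n9 = n8 NOR n2 must be 1, so both n8 = 0 and n2 = 0.
Check with x1 = 0, x3 = 0, x7 = 0, x2 = 0, x5 = 0 and x4=0, x6=0:
n1 = x4 AND x7 = 0 AND 0 = 0
n2 = x1 AND n1 = 0 AND 0 = 0
n3 = n1 OR x6 = 0 OR 0 = 0
n4 = x1 NOR n3 = 0 NOR 0 = 1
n5 = x5 AND n4 = 0 AND 1 = 0
n6 = n5 AND n4 = 0 AND 1 = 0
n7 = x3 OR n6 = 0 OR 0 = 0
n8 = n7 OR x2 = 0 OR 0 = 0
n9 = n8 NOR n2 = 0 NOR 0 = 1
So n9 = 1.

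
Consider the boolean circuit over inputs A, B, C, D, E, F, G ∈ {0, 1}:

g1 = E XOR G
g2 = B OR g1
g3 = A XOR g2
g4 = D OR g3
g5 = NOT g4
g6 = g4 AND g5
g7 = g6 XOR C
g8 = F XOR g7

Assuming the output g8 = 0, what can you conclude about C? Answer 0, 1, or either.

either

Both values of C occur among assignments with g8 = 0:
  C=0: A=0, B=0, C=0, D=0, E=0, F=0, G=0
  C=1: A=0, B=0, C=1, D=0, E=0, F=1, G=0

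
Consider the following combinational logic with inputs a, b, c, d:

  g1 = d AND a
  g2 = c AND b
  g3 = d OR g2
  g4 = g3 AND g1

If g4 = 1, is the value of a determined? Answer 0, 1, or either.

1

g4 = g3 AND g1 must be 1, so both g3 = 1 and g1 = 1.
Every assignment with g4 = 1 has a = 1; there are 4 such assignment(s).
  a=1, b=0, c=0, d=1
  a=1, b=0, c=1, d=1
  a=1, b=1, c=0, d=1
  a=1, b=1, c=1, d=1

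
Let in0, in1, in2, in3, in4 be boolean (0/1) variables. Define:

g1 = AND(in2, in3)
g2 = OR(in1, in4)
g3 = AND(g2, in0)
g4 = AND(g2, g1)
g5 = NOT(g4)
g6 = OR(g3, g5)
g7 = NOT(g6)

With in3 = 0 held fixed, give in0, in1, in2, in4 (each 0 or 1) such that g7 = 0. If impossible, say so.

in0=1 in1=1 in2=0 in4=1

Check with in3 = 0 and in0=1, in1=1, in2=0, in4=1:
g1 = AND(in2, in3) = AND(0, 0) = 0
g2 = OR(in1, in4) = OR(1, 1) = 1
g3 = AND(g2, in0) = AND(1, 1) = 1
g4 = AND(g2, g1) = AND(1, 0) = 0
g5 = NOT(g4) = NOT 0 = 1
g6 = OR(g3, g5) = OR(1, 1) = 1
g7 = NOT(g6) = NOT 1 = 0
So g7 = 0.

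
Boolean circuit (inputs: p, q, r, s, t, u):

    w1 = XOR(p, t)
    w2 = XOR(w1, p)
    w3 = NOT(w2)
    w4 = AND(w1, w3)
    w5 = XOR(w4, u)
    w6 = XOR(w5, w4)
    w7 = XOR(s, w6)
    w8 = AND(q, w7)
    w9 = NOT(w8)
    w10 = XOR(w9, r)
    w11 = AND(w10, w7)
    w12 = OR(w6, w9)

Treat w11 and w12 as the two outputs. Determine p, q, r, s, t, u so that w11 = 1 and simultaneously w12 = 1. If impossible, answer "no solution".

Check with p=0, q=1, r=1, s=0, t=0, u=1:
w1 = XOR(p, t) = XOR(0, 0) = 0
w2 = XOR(w1, p) = XOR(0, 0) = 0
w3 = NOT(w2) = NOT 0 = 1
w4 = AND(w1, w3) = AND(0, 1) = 0
w5 = XOR(w4, u) = XOR(0, 1) = 1
w6 = XOR(w5, w4) = XOR(1, 0) = 1
w7 = XOR(s, w6) = XOR(0, 1) = 1
w8 = AND(q, w7) = AND(1, 1) = 1
w9 = NOT(w8) = NOT 1 = 0
w10 = XOR(w9, r) = XOR(0, 1) = 1
w11 = AND(w10, w7) = AND(1, 1) = 1
w12 = OR(w6, w9) = OR(1, 0) = 1
So w11 = 1 and w12 = 1.

p=0, q=1, r=1, s=0, t=0, u=1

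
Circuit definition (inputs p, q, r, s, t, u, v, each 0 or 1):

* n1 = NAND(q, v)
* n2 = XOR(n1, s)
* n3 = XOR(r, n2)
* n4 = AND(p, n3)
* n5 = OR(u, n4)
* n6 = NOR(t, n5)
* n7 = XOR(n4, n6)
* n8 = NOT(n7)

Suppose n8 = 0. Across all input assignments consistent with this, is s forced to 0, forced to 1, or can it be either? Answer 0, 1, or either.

either

Both values of s occur among assignments with n8 = 0:
  s=0: p=0, q=0, r=0, s=0, t=0, u=0, v=0
  s=1: p=0, q=0, r=0, s=1, t=0, u=0, v=0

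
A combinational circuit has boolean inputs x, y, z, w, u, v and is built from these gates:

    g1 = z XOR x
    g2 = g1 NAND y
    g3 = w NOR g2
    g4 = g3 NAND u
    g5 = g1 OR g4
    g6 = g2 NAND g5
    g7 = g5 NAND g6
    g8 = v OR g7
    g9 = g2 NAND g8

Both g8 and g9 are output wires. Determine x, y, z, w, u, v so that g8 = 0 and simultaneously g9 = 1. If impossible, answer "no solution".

Check with x=1, y=1, z=0, w=1, u=1, v=0:
g1 = z XOR x = 0 XOR 1 = 1
g2 = g1 NAND y = 1 NAND 1 = 0
g3 = w NOR g2 = 1 NOR 0 = 0
g4 = g3 NAND u = 0 NAND 1 = 1
g5 = g1 OR g4 = 1 OR 1 = 1
g6 = g2 NAND g5 = 0 NAND 1 = 1
g7 = g5 NAND g6 = 1 NAND 1 = 0
g8 = v OR g7 = 0 OR 0 = 0
g9 = g2 NAND g8 = 0 NAND 0 = 1
So g8 = 0 and g9 = 1.

x=1, y=1, z=0, w=1, u=1, v=0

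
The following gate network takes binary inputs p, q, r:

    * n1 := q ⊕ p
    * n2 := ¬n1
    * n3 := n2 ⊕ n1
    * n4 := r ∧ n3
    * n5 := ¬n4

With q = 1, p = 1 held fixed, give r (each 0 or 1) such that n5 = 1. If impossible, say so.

r=0

Check with q = 1, p = 1 and r=0:
n1 = q ⊕ p = 1 ⊕ 1 = 0
n2 = ¬n1 = ¬0 = 1
n3 = n2 ⊕ n1 = 1 ⊕ 0 = 1
n4 = r ∧ n3 = 0 ∧ 1 = 0
n5 = ¬n4 = ¬0 = 1
So n5 = 1.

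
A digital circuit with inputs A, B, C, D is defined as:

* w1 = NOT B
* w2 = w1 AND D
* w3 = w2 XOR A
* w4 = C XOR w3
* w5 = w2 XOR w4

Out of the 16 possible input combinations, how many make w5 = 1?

w5 = w2 XOR w4 must be 1, so w2 and w4 differ.
Enumerating the 16 input combinations, 8 give w5 = 1 and 8 give w5 = 0.

8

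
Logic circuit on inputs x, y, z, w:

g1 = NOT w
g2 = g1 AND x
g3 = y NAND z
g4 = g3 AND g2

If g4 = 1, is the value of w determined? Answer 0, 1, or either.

g4 = g3 AND g2 must be 1, so both g3 = 1 and g2 = 1.
g3 = y NAND z must be 1, so at least one of y, z is 0.
g2 = g1 AND x must be 1, so both g1 = 1 and x = 1.
Every assignment with g4 = 1 has w = 0; there are 3 such assignment(s).
  x=1, y=0, z=0, w=0
  x=1, y=0, z=1, w=0
  x=1, y=1, z=0, w=0

0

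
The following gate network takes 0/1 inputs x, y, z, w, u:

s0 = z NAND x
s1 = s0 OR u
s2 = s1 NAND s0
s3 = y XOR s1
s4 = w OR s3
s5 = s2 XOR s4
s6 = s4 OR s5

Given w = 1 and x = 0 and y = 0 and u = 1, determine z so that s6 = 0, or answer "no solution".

With w = 1 and x = 0 and y = 0 and u = 1 fixed, none of the 2 settings of z give s6 = 0.
For example, with z=0:
s0 = z NAND x = 0 NAND 0 = 1
s1 = s0 OR u = 1 OR 1 = 1
s2 = s1 NAND s0 = 1 NAND 1 = 0
s3 = y XOR s1 = 0 XOR 1 = 1
s4 = w OR s3 = 1 OR 1 = 1
s5 = s2 XOR s4 = 0 XOR 1 = 1
s6 = s4 OR s5 = 1 OR 1 = 1
giving s6 = 1 ≠ 0.

no solution exists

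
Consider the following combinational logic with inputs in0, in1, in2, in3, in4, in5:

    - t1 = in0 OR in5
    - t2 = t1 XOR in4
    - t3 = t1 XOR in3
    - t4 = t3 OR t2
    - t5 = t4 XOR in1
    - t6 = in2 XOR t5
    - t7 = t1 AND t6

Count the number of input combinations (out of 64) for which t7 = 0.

40

t7 = t1 AND t6 must be 0, so at least one of t1, t6 is 0.
Enumerating the 64 input combinations, 40 give t7 = 0 and 24 give t7 = 1.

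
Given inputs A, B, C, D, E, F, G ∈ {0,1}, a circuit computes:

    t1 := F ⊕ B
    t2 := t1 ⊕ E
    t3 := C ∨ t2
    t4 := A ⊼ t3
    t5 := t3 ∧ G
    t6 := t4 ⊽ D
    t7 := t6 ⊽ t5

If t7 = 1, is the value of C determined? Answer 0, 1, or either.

either

Both values of C occur among assignments with t7 = 1:
  C=0: A=0, B=0, C=0, D=0, E=0, F=0, G=0
  C=1: A=0, B=0, C=1, D=0, E=0, F=0, G=0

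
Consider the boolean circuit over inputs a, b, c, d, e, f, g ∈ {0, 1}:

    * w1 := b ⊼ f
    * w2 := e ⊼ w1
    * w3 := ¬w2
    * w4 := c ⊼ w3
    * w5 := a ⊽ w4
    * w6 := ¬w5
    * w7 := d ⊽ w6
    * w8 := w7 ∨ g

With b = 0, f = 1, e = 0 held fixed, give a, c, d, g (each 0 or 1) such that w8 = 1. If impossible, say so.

w8 = w7 ∨ g must be 1, so at least one of w7, g is 1.
Check with b = 0, f = 1, e = 0 and a=0, c=1, d=1, g=1:
w1 = b ⊼ f = 0 ⊼ 1 = 1
w2 = e ⊼ w1 = 0 ⊼ 1 = 1
w3 = ¬w2 = ¬1 = 0
w4 = c ⊼ w3 = 1 ⊼ 0 = 1
w5 = a ⊽ w4 = 0 ⊽ 1 = 0
w6 = ¬w5 = ¬0 = 1
w7 = d ⊽ w6 = 1 ⊽ 1 = 0
w8 = w7 ∨ g = 0 ∨ 1 = 1
So w8 = 1.

a=0, c=1, d=1, g=1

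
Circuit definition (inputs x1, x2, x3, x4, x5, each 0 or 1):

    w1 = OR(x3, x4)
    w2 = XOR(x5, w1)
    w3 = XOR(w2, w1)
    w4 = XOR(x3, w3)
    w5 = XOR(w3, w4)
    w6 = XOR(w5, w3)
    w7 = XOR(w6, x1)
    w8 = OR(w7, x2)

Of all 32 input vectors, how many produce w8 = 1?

w8 = OR(w7, x2) must be 1, so at least one of w7, x2 is 1.
Enumerating the 32 input combinations, 24 give w8 = 1 and 8 give w8 = 0.

24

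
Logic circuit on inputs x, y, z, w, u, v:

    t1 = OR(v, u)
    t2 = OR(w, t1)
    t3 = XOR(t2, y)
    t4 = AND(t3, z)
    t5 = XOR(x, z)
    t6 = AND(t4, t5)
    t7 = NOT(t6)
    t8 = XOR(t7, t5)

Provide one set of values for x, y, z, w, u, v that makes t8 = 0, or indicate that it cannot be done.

t8 = XOR(t7, t5) must be 0, so t7 and t5 are equal.
Check with x=1, y=1, z=0, w=1, u=0, v=1:
t1 = OR(v, u) = OR(1, 0) = 1
t2 = OR(w, t1) = OR(1, 1) = 1
t3 = XOR(t2, y) = XOR(1, 1) = 0
t4 = AND(t3, z) = AND(0, 0) = 0
t5 = XOR(x, z) = XOR(1, 0) = 1
t6 = AND(t4, t5) = AND(0, 1) = 0
t7 = NOT(t6) = NOT 0 = 1
t8 = XOR(t7, t5) = XOR(1, 1) = 0
So t8 = 0 as required.

x=1, y=1, z=0, w=1, u=0, v=1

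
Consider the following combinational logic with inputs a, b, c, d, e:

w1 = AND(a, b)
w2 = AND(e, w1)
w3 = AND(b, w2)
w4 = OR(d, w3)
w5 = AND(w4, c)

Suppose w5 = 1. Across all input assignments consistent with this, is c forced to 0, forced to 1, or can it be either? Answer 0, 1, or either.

w5 = AND(w4, c) must be 1, so both w4 = 1 and c = 1.
Every assignment with w5 = 1 has c = 1; there are 9 such assignment(s).

1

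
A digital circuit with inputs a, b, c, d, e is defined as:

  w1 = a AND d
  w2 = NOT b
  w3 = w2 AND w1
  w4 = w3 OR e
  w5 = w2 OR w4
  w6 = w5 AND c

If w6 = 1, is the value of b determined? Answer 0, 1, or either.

Both values of b occur among assignments with w6 = 1:
  b=0: a=0, b=0, c=1, d=0, e=0
  b=1: a=0, b=1, c=1, d=0, e=1

either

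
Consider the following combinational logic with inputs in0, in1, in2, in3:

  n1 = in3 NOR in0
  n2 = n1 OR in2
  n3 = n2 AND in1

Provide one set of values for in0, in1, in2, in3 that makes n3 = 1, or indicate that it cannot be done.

in0=0, in1=1, in2=0, in3=0

Check with in0=0, in1=1, in2=0, in3=0:
n1 = in3 NOR in0 = 0 NOR 0 = 1
n2 = n1 OR in2 = 1 OR 0 = 1
n3 = n2 AND in1 = 1 AND 1 = 1
So n3 = 1 as required.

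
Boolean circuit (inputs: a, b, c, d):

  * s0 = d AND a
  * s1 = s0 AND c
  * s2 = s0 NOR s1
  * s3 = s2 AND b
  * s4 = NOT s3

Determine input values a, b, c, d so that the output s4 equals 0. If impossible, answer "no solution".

s4 = NOT s3 must be 0, so s3 = 1.
Check with a=0, b=1, c=1, d=1:
s0 = d AND a = 1 AND 0 = 0
s1 = s0 AND c = 0 AND 1 = 0
s2 = s0 NOR s1 = 0 NOR 0 = 1
s3 = s2 AND b = 1 AND 1 = 1
s4 = NOT s3 = NOT 1 = 0
So s4 = 0 as required.

a=0, b=1, c=1, d=1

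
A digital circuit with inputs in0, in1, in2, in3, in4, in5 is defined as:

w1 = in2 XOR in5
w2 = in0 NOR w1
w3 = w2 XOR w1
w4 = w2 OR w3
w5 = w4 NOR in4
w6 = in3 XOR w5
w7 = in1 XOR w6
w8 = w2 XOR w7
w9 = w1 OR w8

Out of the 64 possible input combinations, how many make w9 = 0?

16

w9 = w1 OR w8 must be 0, so both w1 = 0 and w8 = 0.
Enumerating the 64 input combinations, 16 give w9 = 0 and 48 give w9 = 1.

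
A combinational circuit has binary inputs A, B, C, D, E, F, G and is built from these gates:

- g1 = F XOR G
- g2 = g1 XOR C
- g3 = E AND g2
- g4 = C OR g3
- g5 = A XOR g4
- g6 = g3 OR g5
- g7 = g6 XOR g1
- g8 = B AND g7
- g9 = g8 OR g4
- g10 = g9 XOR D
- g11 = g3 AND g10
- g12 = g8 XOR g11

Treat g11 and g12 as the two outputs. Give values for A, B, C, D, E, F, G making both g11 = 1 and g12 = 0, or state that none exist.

Check with A=1, B=1, C=1, D=0, E=1, F=1, G=1:
g1 = F XOR G = 1 XOR 1 = 0
g2 = g1 XOR C = 0 XOR 1 = 1
g3 = E AND g2 = 1 AND 1 = 1
g4 = C OR g3 = 1 OR 1 = 1
g5 = A XOR g4 = 1 XOR 1 = 0
g6 = g3 OR g5 = 1 OR 0 = 1
g7 = g6 XOR g1 = 1 XOR 0 = 1
g8 = B AND g7 = 1 AND 1 = 1
g9 = g8 OR g4 = 1 OR 1 = 1
g10 = g9 XOR D = 1 XOR 0 = 1
g11 = g3 AND g10 = 1 AND 1 = 1
g12 = g8 XOR g11 = 1 XOR 1 = 0
So g11 = 1 and g12 = 0.

A=1, B=1, C=1, D=0, E=1, F=1, G=1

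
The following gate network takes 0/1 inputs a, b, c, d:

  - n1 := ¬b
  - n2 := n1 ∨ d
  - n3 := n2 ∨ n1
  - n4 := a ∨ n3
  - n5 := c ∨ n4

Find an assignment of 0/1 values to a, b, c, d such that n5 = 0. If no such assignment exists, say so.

Check with a=0 b=1 c=0 d=0:
n1 = ¬b = ¬1 = 0
n2 = n1 ∨ d = 0 ∨ 0 = 0
n3 = n2 ∨ n1 = 0 ∨ 0 = 0
n4 = a ∨ n3 = 0 ∨ 0 = 0
n5 = c ∨ n4 = 0 ∨ 0 = 0
So n5 = 0 as required.

a=0 b=1 c=0 d=0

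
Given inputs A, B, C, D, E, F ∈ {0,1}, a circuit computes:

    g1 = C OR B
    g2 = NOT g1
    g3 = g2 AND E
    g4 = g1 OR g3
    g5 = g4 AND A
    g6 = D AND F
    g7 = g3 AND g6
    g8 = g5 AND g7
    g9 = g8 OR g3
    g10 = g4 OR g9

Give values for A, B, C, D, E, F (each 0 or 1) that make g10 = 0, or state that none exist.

g10 = g4 OR g9 must be 0, so both g4 = 0 and g9 = 0.
Check with A=1, B=0, C=0, D=0, E=0, F=0:
g1 = C OR B = 0 OR 0 = 0
g2 = NOT g1 = NOT 0 = 1
g3 = g2 AND E = 1 AND 0 = 0
g4 = g1 OR g3 = 0 OR 0 = 0
g5 = g4 AND A = 0 AND 1 = 0
g6 = D AND F = 0 AND 0 = 0
g7 = g3 AND g6 = 0 AND 0 = 0
g8 = g5 AND g7 = 0 AND 0 = 0
g9 = g8 OR g3 = 0 OR 0 = 0
g10 = g4 OR g9 = 0 OR 0 = 0
So g10 = 0 as required.

A=1, B=0, C=0, D=0, E=0, F=0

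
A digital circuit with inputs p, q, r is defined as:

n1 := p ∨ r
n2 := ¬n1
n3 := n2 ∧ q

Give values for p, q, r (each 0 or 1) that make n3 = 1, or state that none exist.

Check with p=0, q=1, r=0:
n1 = p ∨ r = 0 ∨ 0 = 0
n2 = ¬n1 = ¬0 = 1
n3 = n2 ∧ q = 1 ∧ 1 = 1
So n3 = 1 as required.

p=0, q=1, r=0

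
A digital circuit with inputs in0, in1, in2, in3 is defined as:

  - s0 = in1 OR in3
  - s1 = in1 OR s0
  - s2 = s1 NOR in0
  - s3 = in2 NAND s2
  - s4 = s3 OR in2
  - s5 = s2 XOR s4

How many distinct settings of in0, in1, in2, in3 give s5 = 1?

14

s5 = s2 XOR s4 must be 1, so s2 and s4 differ.
Enumerating the 16 input combinations, 14 give s5 = 1 and 2 give s5 = 0.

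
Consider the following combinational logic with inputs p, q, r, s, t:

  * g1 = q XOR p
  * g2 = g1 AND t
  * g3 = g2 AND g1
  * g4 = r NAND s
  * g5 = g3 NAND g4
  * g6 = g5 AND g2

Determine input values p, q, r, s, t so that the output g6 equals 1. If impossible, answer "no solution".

g6 = g5 AND g2 must be 1, so both g5 = 1 and g2 = 1.
Check with p=0, q=1, r=1, s=1, t=1:
g1 = q XOR p = 1 XOR 0 = 1
g2 = g1 AND t = 1 AND 1 = 1
g3 = g2 AND g1 = 1 AND 1 = 1
g4 = r NAND s = 1 NAND 1 = 0
g5 = g3 NAND g4 = 1 NAND 0 = 1
g6 = g5 AND g2 = 1 AND 1 = 1
So g6 = 1 as required.

p=0, q=1, r=1, s=1, t=1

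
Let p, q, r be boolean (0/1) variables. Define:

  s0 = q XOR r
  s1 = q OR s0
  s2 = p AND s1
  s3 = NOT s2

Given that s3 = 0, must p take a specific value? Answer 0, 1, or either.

s3 = NOT s2 must be 0, so s2 = 1.
s2 = p AND s1 must be 1, so both p = 1 and s1 = 1.
s1 = q OR s0 must be 1, so at least one of q, s0 is 1.
Every assignment with s3 = 0 has p = 1; there are 3 such assignment(s).
  p=1, q=0, r=1
  p=1, q=1, r=0
  p=1, q=1, r=1

1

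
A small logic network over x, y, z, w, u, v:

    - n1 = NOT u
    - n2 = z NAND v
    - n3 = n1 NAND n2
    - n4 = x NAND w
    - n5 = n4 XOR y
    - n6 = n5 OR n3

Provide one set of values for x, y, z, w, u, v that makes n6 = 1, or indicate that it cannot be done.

n6 = n5 OR n3 must be 1, so at least one of n5, n3 is 1.
Check with x=1, y=0, z=1, w=0, u=1, v=1:
n1 = NOT u = NOT 1 = 0
n2 = z NAND v = 1 NAND 1 = 0
n3 = n1 NAND n2 = 0 NAND 0 = 1
n4 = x NAND w = 1 NAND 0 = 1
n5 = n4 XOR y = 1 XOR 0 = 1
n6 = n5 OR n3 = 1 OR 1 = 1
So n6 = 1 as required.

x=1, y=0, z=1, w=0, u=1, v=1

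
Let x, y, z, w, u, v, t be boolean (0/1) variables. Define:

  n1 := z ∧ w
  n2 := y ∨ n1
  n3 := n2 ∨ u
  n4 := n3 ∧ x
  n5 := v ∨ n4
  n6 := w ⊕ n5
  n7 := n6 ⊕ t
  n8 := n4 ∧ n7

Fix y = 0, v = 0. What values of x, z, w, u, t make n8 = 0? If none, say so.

n8 = n4 ∧ n7 must be 0, so at least one of n4, n7 is 0.
Check with y = 0, v = 0 and x=0, z=1, w=0, u=1, t=0:
n1 = z ∧ w = 1 ∧ 0 = 0
n2 = y ∨ n1 = 0 ∨ 0 = 0
n3 = n2 ∨ u = 0 ∨ 1 = 1
n4 = n3 ∧ x = 1 ∧ 0 = 0
n5 = v ∨ n4 = 0 ∨ 0 = 0
n6 = w ⊕ n5 = 0 ⊕ 0 = 0
n7 = n6 ⊕ t = 0 ⊕ 0 = 0
n8 = n4 ∧ n7 = 0 ∧ 0 = 0
So n8 = 0.

x=0, z=1, w=0, u=1, t=0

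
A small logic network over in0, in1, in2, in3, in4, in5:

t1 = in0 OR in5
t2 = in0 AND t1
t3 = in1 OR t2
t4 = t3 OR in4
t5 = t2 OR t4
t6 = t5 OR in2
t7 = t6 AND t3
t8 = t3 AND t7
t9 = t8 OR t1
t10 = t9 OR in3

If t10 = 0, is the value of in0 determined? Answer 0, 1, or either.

t10 = t9 OR in3 must be 0, so both t9 = 0 and in3 = 0.
t9 = t8 OR t1 must be 0, so both t8 = 0 and t1 = 0.
t8 = t3 AND t7 must be 0, so at least one of t3, t7 is 0.
Every assignment with t10 = 0 has in0 = 0; there are 4 such assignment(s).
  in0=0, in1=0, in2=0, in3=0, in4=0, in5=0
  in0=0, in1=0, in2=0, in3=0, in4=1, in5=0
  in0=0, in1=0, in2=1, in3=0, in4=0, in5=0
  in0=0, in1=0, in2=1, in3=0, in4=1, in5=0

0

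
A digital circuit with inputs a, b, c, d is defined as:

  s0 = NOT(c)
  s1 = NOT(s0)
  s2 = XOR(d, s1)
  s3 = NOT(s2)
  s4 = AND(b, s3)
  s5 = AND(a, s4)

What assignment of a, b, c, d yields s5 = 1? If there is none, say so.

s5 = AND(a, s4) must be 1, so both a = 1 and s4 = 1.
s4 = AND(b, s3) must be 1, so both b = 1 and s3 = 1.
Check with a=1 b=1 c=1 d=1:
s0 = NOT(c) = NOT 1 = 0
s1 = NOT(s0) = NOT 0 = 1
s2 = XOR(d, s1) = XOR(1, 1) = 0
s3 = NOT(s2) = NOT 0 = 1
s4 = AND(b, s3) = AND(1, 1) = 1
s5 = AND(a, s4) = AND(1, 1) = 1
So s5 = 1 as required.

a=1 b=1 c=1 d=1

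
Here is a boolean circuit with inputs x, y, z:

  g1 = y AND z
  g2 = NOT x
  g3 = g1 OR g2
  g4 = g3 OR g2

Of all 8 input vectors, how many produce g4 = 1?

5

g4 = g3 OR g2 must be 1, so at least one of g3, g2 is 1.
Satisfying assignments:
  x=0, y=0, z=0
  x=0, y=0, z=1
  x=0, y=1, z=0
  x=0, y=1, z=1
  x=1, y=1, z=1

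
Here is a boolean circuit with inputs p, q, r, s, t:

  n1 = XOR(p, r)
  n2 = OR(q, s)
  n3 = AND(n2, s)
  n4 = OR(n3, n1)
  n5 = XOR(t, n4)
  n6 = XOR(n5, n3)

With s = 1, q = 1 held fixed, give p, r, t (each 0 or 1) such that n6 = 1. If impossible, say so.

Check with s = 1, q = 1 and p=1, r=1, t=1:
n1 = XOR(p, r) = XOR(1, 1) = 0
n2 = OR(q, s) = OR(1, 1) = 1
n3 = AND(n2, s) = AND(1, 1) = 1
n4 = OR(n3, n1) = OR(1, 0) = 1
n5 = XOR(t, n4) = XOR(1, 1) = 0
n6 = XOR(n5, n3) = XOR(0, 1) = 1
So n6 = 1.

p=1, r=1, t=1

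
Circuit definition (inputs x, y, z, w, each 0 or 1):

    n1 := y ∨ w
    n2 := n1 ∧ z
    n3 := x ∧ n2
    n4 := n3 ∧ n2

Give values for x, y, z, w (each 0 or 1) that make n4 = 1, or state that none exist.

n4 = n3 ∧ n2 must be 1, so both n3 = 1 and n2 = 1.
Check with x=1, y=1, z=1, w=1:
n1 = y ∨ w = 1 ∨ 1 = 1
n2 = n1 ∧ z = 1 ∧ 1 = 1
n3 = x ∧ n2 = 1 ∧ 1 = 1
n4 = n3 ∧ n2 = 1 ∧ 1 = 1
So n4 = 1 as required.

x=1, y=1, z=1, w=1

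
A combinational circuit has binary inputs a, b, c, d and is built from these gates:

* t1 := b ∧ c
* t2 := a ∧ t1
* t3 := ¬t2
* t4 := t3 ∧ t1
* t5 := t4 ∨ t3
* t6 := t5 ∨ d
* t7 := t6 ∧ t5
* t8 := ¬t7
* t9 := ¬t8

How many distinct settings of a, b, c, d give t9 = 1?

t9 = ¬t8 must be 1, so t8 = 0.
t8 = ¬t7 must be 0, so t7 = 1.
t7 = t6 ∧ t5 must be 1, so both t6 = 1 and t5 = 1.
Enumerating the 16 input combinations, 14 give t9 = 1 and 2 give t9 = 0.

14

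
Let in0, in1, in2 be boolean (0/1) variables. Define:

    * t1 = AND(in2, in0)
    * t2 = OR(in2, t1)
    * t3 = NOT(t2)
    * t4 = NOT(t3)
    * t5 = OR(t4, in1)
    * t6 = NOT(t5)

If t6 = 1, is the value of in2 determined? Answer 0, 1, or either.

t6 = NOT(t5) must be 1, so t5 = 0.
t5 = OR(t4, in1) must be 0, so both t4 = 0 and in1 = 0.
Every assignment with t6 = 1 has in2 = 0; there are 2 such assignment(s).
  in0=0, in1=0, in2=0
  in0=1, in1=0, in2=0

0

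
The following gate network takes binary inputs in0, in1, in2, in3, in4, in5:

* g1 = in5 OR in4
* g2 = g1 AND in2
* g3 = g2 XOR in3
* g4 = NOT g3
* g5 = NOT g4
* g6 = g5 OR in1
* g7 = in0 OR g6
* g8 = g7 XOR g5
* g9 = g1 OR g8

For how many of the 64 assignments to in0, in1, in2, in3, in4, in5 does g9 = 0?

10

g9 = g1 OR g8 must be 0, so both g1 = 0 and g8 = 0.
Enumerating the 64 input combinations, 10 give g9 = 0 and 54 give g9 = 1.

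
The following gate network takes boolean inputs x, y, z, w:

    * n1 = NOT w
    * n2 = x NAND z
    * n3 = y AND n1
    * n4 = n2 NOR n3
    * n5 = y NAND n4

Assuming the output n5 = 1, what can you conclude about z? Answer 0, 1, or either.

either

Both values of z occur among assignments with n5 = 1:
  z=0: x=0, y=0, z=0, w=0
  z=1: x=0, y=0, z=1, w=0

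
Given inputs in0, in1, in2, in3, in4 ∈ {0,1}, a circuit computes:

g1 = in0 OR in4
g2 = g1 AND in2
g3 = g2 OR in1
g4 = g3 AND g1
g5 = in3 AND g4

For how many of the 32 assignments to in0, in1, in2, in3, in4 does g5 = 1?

g5 = in3 AND g4 must be 1, so both in3 = 1 and g4 = 1.
Enumerating the 32 input combinations, 9 give g5 = 1 and 23 give g5 = 0.

9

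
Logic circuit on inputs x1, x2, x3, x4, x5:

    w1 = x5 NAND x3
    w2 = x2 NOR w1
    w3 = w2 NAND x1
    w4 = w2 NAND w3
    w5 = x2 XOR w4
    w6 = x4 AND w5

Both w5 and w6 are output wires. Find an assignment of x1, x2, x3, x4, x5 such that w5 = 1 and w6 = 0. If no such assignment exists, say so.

x1=0 x2=0 x3=0 x4=0 x5=1

Check with x1=0 x2=0 x3=0 x4=0 x5=1:
w1 = x5 NAND x3 = 1 NAND 0 = 1
w2 = x2 NOR w1 = 0 NOR 1 = 0
w3 = w2 NAND x1 = 0 NAND 0 = 1
w4 = w2 NAND w3 = 0 NAND 1 = 1
w5 = x2 XOR w4 = 0 XOR 1 = 1
w6 = x4 AND w5 = 0 AND 1 = 0
So w5 = 1 and w6 = 0.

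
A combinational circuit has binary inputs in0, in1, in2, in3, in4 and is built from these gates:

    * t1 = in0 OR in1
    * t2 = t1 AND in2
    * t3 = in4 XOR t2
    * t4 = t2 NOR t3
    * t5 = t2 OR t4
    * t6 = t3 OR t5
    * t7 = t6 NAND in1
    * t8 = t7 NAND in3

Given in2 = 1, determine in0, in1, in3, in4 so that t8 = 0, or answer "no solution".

in0=1, in1=0, in3=1, in4=1

Check with in2 = 1 and in0=1, in1=0, in3=1, in4=1:
t1 = in0 OR in1 = 1 OR 0 = 1
t2 = t1 AND in2 = 1 AND 1 = 1
t3 = in4 XOR t2 = 1 XOR 1 = 0
t4 = t2 NOR t3 = 1 NOR 0 = 0
t5 = t2 OR t4 = 1 OR 0 = 1
t6 = t3 OR t5 = 0 OR 1 = 1
t7 = t6 NAND in1 = 1 NAND 0 = 1
t8 = t7 NAND in3 = 1 NAND 1 = 0
So t8 = 0.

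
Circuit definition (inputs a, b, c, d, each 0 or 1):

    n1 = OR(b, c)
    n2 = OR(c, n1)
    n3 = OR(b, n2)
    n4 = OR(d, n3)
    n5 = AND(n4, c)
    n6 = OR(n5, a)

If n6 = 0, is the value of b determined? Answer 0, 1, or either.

either

Both values of b occur among assignments with n6 = 0:
  b=0: a=0, b=0, c=0, d=0
  b=1: a=0, b=1, c=0, d=0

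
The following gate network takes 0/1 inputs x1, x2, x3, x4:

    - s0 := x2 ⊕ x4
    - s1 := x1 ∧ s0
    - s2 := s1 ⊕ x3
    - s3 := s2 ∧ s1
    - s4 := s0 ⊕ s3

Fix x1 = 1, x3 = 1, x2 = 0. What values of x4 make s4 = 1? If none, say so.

x4=1

s4 = s0 ⊕ s3 must be 1, so s0 and s3 differ.
Check with x1 = 1, x3 = 1, x2 = 0 and x4=1:
s0 = x2 ⊕ x4 = 0 ⊕ 1 = 1
s1 = x1 ∧ s0 = 1 ∧ 1 = 1
s2 = s1 ⊕ x3 = 1 ⊕ 1 = 0
s3 = s2 ∧ s1 = 0 ∧ 1 = 0
s4 = s0 ⊕ s3 = 1 ⊕ 0 = 1
So s4 = 1.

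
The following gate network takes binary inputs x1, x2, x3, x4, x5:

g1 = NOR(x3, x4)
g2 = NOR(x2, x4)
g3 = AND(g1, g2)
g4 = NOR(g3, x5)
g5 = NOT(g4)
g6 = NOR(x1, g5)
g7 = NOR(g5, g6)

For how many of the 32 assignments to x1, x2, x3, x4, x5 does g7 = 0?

25

g7 = NOR(g5, g6) must be 0, so at least one of g5, g6 is 1.
Enumerating the 32 input combinations, 25 give g7 = 0 and 7 give g7 = 1.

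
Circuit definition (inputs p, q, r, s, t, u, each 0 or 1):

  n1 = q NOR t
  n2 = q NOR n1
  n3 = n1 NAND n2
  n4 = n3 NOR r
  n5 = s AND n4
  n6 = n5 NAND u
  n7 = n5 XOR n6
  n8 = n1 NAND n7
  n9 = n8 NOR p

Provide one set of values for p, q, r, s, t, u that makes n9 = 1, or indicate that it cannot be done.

n9 = n8 NOR p must be 1, so both n8 = 0 and p = 0.
Check with p=0, q=0, r=1, s=1, t=0, u=1:
n1 = q NOR t = 0 NOR 0 = 1
n2 = q NOR n1 = 0 NOR 1 = 0
n3 = n1 NAND n2 = 1 NAND 0 = 1
n4 = n3 NOR r = 1 NOR 1 = 0
n5 = s AND n4 = 1 AND 0 = 0
n6 = n5 NAND u = 0 NAND 1 = 1
n7 = n5 XOR n6 = 0 XOR 1 = 1
n8 = n1 NAND n7 = 1 NAND 1 = 0
n9 = n8 NOR p = 0 NOR 0 = 1
So n9 = 1 as required.

p=0, q=0, r=1, s=1, t=0, u=1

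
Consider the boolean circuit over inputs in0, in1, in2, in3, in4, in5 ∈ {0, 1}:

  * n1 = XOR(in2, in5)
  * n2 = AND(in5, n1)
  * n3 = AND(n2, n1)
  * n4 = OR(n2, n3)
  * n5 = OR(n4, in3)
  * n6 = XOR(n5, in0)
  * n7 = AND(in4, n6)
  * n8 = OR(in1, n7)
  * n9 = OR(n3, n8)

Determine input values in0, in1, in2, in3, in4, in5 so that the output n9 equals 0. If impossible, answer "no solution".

in0=0 in1=0 in2=1 in3=1 in4=0 in5=0

n9 = OR(n3, n8) must be 0, so both n3 = 0 and n8 = 0.
n3 = AND(n2, n1) must be 0, so at least one of n2, n1 is 0.
Check with in0=0 in1=0 in2=1 in3=1 in4=0 in5=0:
n1 = XOR(in2, in5) = XOR(1, 0) = 1
n2 = AND(in5, n1) = AND(0, 1) = 0
n3 = AND(n2, n1) = AND(0, 1) = 0
n4 = OR(n2, n3) = OR(0, 0) = 0
n5 = OR(n4, in3) = OR(0, 1) = 1
n6 = XOR(n5, in0) = XOR(1, 0) = 1
n7 = AND(in4, n6) = AND(0, 1) = 0
n8 = OR(in1, n7) = OR(0, 0) = 0
n9 = OR(n3, n8) = OR(0, 0) = 0
So n9 = 0 as required.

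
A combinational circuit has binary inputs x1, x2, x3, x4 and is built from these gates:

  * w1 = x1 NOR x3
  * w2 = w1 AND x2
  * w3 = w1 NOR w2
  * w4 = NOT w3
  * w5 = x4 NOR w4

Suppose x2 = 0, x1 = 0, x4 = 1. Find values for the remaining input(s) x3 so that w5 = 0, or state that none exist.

x3=1

Check with x2 = 0, x1 = 0, x4 = 1 and x3=1:
w1 = x1 NOR x3 = 0 NOR 1 = 0
w2 = w1 AND x2 = 0 AND 0 = 0
w3 = w1 NOR w2 = 0 NOR 0 = 1
w4 = NOT w3 = NOT 1 = 0
w5 = x4 NOR w4 = 1 NOR 0 = 0
So w5 = 0.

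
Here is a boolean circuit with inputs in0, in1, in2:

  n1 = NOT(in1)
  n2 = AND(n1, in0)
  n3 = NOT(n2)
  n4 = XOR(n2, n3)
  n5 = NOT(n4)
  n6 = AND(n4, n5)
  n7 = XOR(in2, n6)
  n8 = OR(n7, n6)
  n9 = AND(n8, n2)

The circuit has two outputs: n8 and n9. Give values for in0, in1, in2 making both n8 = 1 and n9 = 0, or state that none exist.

in0=0, in1=1, in2=1

Check with in0=0, in1=1, in2=1:
n1 = NOT(in1) = NOT 1 = 0
n2 = AND(n1, in0) = AND(0, 0) = 0
n3 = NOT(n2) = NOT 0 = 1
n4 = XOR(n2, n3) = XOR(0, 1) = 1
n5 = NOT(n4) = NOT 1 = 0
n6 = AND(n4, n5) = AND(1, 0) = 0
n7 = XOR(in2, n6) = XOR(1, 0) = 1
n8 = OR(n7, n6) = OR(1, 0) = 1
n9 = AND(n8, n2) = AND(1, 0) = 0
So n8 = 1 and n9 = 0.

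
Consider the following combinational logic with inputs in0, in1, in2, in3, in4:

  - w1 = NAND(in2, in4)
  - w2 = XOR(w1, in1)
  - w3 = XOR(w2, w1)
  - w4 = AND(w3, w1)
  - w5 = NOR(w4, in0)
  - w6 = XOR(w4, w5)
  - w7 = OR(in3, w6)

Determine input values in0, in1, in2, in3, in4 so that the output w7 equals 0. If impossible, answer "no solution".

w7 = OR(in3, w6) must be 0, so both in3 = 0 and w6 = 0.
Check with in0=1, in1=0, in2=0, in3=0, in4=0:
w1 = NAND(in2, in4) = NAND(0, 0) = 1
w2 = XOR(w1, in1) = XOR(1, 0) = 1
w3 = XOR(w2, w1) = XOR(1, 1) = 0
w4 = AND(w3, w1) = AND(0, 1) = 0
w5 = NOR(w4, in0) = NOR(0, 1) = 0
w6 = XOR(w4, w5) = XOR(0, 0) = 0
w7 = OR(in3, w6) = OR(0, 0) = 0
So w7 = 0 as required.

in0=1, in1=0, in2=0, in3=0, in4=0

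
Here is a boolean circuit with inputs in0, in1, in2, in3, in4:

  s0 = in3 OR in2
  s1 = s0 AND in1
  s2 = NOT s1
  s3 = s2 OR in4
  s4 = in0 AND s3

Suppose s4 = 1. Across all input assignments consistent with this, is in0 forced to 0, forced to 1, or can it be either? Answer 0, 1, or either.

1

s4 = in0 AND s3 must be 1, so both in0 = 1 and s3 = 1.
s3 = s2 OR in4 must be 1, so at least one of s2, in4 is 1.
Every assignment with s4 = 1 has in0 = 1; there are 13 such assignment(s).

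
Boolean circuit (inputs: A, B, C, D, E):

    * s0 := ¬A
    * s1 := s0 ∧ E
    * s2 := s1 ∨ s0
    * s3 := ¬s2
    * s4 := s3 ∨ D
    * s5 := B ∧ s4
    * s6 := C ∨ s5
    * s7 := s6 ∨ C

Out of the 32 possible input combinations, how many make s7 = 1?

s7 = s6 ∨ C must be 1, so at least one of s6, C is 1.
Enumerating the 32 input combinations, 22 give s7 = 1 and 10 give s7 = 0.

22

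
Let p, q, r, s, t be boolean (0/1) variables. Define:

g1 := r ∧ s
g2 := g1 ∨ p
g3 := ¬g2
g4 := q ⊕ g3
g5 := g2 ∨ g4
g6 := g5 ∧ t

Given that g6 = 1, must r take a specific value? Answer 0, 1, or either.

Both values of r occur among assignments with g6 = 1:
  r=0: p=0, q=0, r=0, s=0, t=1
  r=1: p=0, q=0, r=1, s=0, t=1

either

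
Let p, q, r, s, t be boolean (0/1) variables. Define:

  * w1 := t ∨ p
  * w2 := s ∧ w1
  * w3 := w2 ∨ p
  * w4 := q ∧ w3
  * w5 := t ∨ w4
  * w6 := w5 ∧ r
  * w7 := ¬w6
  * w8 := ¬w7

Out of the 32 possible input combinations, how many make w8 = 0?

w8 = ¬w7 must be 0, so w7 = 1.
Enumerating the 32 input combinations, 22 give w8 = 0 and 10 give w8 = 1.

22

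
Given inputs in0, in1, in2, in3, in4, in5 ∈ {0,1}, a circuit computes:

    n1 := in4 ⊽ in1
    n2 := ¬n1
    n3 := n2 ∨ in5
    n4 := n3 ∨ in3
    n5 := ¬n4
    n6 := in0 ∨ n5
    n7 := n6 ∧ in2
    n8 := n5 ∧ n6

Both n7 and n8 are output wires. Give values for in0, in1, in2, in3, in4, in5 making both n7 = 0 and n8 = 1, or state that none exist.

Check with in0=1, in1=0, in2=0, in3=0, in4=0, in5=0:
n1 = in4 ⊽ in1 = 0 ⊽ 0 = 1
n2 = ¬n1 = ¬1 = 0
n3 = n2 ∨ in5 = 0 ∨ 0 = 0
n4 = n3 ∨ in3 = 0 ∨ 0 = 0
n5 = ¬n4 = ¬0 = 1
n6 = in0 ∨ n5 = 1 ∨ 1 = 1
n7 = n6 ∧ in2 = 1 ∧ 0 = 0
n8 = n5 ∧ n6 = 1 ∧ 1 = 1
So n7 = 0 and n8 = 1.

in0=1, in1=0, in2=0, in3=0, in4=0, in5=0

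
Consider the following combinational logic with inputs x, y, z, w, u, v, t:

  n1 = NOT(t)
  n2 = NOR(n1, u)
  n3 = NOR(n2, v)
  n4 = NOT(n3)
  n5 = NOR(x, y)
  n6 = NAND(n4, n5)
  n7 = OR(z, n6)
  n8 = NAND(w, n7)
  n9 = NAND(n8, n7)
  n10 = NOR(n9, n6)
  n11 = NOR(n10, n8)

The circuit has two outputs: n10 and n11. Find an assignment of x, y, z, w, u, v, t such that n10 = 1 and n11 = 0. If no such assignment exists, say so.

x=0, y=0, z=1, w=0, u=1, v=1, t=1

Check with x=0, y=0, z=1, w=0, u=1, v=1, t=1:
n1 = NOT(t) = NOT 1 = 0
n2 = NOR(n1, u) = NOR(0, 1) = 0
n3 = NOR(n2, v) = NOR(0, 1) = 0
n4 = NOT(n3) = NOT 0 = 1
n5 = NOR(x, y) = NOR(0, 0) = 1
n6 = NAND(n4, n5) = NAND(1, 1) = 0
n7 = OR(z, n6) = OR(1, 0) = 1
n8 = NAND(w, n7) = NAND(0, 1) = 1
n9 = NAND(n8, n7) = NAND(1, 1) = 0
n10 = NOR(n9, n6) = NOR(0, 0) = 1
n11 = NOR(n10, n8) = NOR(1, 1) = 0
So n10 = 1 and n11 = 0.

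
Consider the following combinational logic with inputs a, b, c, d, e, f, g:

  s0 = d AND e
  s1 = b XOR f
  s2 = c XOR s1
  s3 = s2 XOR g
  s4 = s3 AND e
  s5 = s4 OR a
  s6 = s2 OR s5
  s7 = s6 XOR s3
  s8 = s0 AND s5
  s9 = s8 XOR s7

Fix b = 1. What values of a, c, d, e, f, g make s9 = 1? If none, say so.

a=0, c=0, d=1, e=0, f=1, g=1

s9 = s8 XOR s7 must be 1, so s8 and s7 differ.
Check with b = 1 and a=0, c=0, d=1, e=0, f=1, g=1:
s0 = d AND e = 1 AND 0 = 0
s1 = b XOR f = 1 XOR 1 = 0
s2 = c XOR s1 = 0 XOR 0 = 0
s3 = s2 XOR g = 0 XOR 1 = 1
s4 = s3 AND e = 1 AND 0 = 0
s5 = s4 OR a = 0 OR 0 = 0
s6 = s2 OR s5 = 0 OR 0 = 0
s7 = s6 XOR s3 = 0 XOR 1 = 1
s8 = s0 AND s5 = 0 AND 0 = 0
s9 = s8 XOR s7 = 0 XOR 1 = 1
So s9 = 1.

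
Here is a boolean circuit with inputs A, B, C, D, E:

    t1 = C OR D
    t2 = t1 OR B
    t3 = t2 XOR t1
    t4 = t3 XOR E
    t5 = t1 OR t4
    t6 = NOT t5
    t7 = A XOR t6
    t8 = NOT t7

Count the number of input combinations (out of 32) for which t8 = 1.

16

t8 = NOT t7 must be 1, so t7 = 0.
Enumerating the 32 input combinations, 16 give t8 = 1 and 16 give t8 = 0.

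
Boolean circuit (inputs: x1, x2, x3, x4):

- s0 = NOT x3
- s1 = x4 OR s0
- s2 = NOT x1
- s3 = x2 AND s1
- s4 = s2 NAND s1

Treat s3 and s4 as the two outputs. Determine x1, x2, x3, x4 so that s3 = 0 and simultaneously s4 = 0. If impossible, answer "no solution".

Check with x1=0 x2=0 x3=0 x4=1:
s0 = NOT x3 = NOT 0 = 1
s1 = x4 OR s0 = 1 OR 1 = 1
s2 = NOT x1 = NOT 0 = 1
s3 = x2 AND s1 = 0 AND 1 = 0
s4 = s2 NAND s1 = 1 NAND 1 = 0
So s3 = 0 and s4 = 0.

x1=0 x2=0 x3=0 x4=1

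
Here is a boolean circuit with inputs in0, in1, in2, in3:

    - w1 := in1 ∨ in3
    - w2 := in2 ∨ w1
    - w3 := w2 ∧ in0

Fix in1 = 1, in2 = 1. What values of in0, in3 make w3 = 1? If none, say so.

in0=1 in3=1

w3 = w2 ∧ in0 must be 1, so both w2 = 1 and in0 = 1.
w2 = in2 ∨ w1 must be 1, so at least one of in2, w1 is 1.
Check with in1 = 1, in2 = 1 and in0=1, in3=1:
w1 = in1 ∨ in3 = 1 ∨ 1 = 1
w2 = in2 ∨ w1 = 1 ∨ 1 = 1
w3 = w2 ∧ in0 = 1 ∧ 1 = 1
So w3 = 1.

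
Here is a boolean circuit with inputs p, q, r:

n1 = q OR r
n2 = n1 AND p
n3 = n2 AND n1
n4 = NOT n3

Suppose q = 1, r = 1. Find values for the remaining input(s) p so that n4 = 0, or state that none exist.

p=1

Check with q = 1, r = 1 and p=1:
n1 = q OR r = 1 OR 1 = 1
n2 = n1 AND p = 1 AND 1 = 1
n3 = n2 AND n1 = 1 AND 1 = 1
n4 = NOT n3 = NOT 1 = 0
So n4 = 0.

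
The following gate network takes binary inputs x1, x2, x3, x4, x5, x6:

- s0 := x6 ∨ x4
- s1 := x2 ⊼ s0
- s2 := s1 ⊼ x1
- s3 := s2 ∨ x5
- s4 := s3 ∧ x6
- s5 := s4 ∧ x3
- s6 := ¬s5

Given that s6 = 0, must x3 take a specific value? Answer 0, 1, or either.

s6 = ¬s5 must be 0, so s5 = 1.
s5 = s4 ∧ x3 must be 1, so both s4 = 1 and x3 = 1.
s4 = s3 ∧ x6 must be 1, so both s3 = 1 and x6 = 1.
Every assignment with s6 = 0 has x3 = 1; there are 14 such assignment(s).

1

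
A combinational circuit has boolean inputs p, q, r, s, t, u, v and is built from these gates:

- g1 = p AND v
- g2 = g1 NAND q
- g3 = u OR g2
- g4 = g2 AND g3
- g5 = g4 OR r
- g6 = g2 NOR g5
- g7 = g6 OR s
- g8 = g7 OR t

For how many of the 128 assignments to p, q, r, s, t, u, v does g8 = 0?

30

g8 = g7 OR t must be 0, so both g7 = 0 and t = 0.
g7 = g6 OR s must be 0, so both g6 = 0 and s = 0.
Enumerating the 128 input combinations, 30 give g8 = 0 and 98 give g8 = 1.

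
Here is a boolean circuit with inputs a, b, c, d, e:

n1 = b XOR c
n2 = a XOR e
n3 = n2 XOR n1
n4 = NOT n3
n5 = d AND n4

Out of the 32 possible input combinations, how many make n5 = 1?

n5 = d AND n4 must be 1, so both d = 1 and n4 = 1.
n4 = NOT n3 must be 1, so n3 = 0.
n3 = n2 XOR n1 must be 0, so n2 and n1 are equal.
Enumerating the 32 input combinations, 8 give n5 = 1 and 24 give n5 = 0.

8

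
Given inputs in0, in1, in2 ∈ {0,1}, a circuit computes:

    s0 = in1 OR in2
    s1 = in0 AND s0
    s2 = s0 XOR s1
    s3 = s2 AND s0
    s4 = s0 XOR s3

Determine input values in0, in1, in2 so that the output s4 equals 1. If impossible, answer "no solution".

in0=1 in1=0 in2=1

Check with in0=1 in1=0 in2=1:
s0 = in1 OR in2 = 0 OR 1 = 1
s1 = in0 AND s0 = 1 AND 1 = 1
s2 = s0 XOR s1 = 1 XOR 1 = 0
s3 = s2 AND s0 = 0 AND 1 = 0
s4 = s0 XOR s3 = 1 XOR 0 = 1
So s4 = 1 as required.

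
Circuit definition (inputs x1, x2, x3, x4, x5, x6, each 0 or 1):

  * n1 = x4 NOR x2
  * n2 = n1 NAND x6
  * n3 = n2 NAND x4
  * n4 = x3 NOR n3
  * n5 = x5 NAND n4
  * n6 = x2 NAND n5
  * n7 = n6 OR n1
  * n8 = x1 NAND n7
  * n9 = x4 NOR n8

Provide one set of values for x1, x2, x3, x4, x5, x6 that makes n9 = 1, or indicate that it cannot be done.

x1=1, x2=0, x3=1, x4=0, x5=1, x6=0

Check with x1=1, x2=0, x3=1, x4=0, x5=1, x6=0:
n1 = x4 NOR x2 = 0 NOR 0 = 1
n2 = n1 NAND x6 = 1 NAND 0 = 1
n3 = n2 NAND x4 = 1 NAND 0 = 1
n4 = x3 NOR n3 = 1 NOR 1 = 0
n5 = x5 NAND n4 = 1 NAND 0 = 1
n6 = x2 NAND n5 = 0 NAND 1 = 1
n7 = n6 OR n1 = 1 OR 1 = 1
n8 = x1 NAND n7 = 1 NAND 1 = 0
n9 = x4 NOR n8 = 0 NOR 0 = 1
So n9 = 1 as required.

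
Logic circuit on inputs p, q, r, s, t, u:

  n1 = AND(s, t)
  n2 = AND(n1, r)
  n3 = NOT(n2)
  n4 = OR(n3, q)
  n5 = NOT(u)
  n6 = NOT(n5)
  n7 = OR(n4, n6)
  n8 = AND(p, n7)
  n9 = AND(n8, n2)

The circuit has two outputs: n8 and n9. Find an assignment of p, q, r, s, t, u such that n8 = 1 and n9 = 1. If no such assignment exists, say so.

p=1, q=1, r=1, s=1, t=1, u=1

Check with p=1, q=1, r=1, s=1, t=1, u=1:
n1 = AND(s, t) = AND(1, 1) = 1
n2 = AND(n1, r) = AND(1, 1) = 1
n3 = NOT(n2) = NOT 1 = 0
n4 = OR(n3, q) = OR(0, 1) = 1
n5 = NOT(u) = NOT 1 = 0
n6 = NOT(n5) = NOT 0 = 1
n7 = OR(n4, n6) = OR(1, 1) = 1
n8 = AND(p, n7) = AND(1, 1) = 1
n9 = AND(n8, n2) = AND(1, 1) = 1
So n8 = 1 and n9 = 1.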